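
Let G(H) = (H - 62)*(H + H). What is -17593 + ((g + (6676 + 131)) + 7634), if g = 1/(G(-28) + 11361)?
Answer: -51695951/16401 ≈ -3152.0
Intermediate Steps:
G(H) = 2*H*(-62 + H) (G(H) = (-62 + H)*(2*H) = 2*H*(-62 + H))
g = 1/16401 (g = 1/(2*(-28)*(-62 - 28) + 11361) = 1/(2*(-28)*(-90) + 11361) = 1/(5040 + 11361) = 1/16401 ≈ 6.0972e-5)
-17593 + ((g + (6676 + 131)) + 7634) = -17593 + ((1/16401 + (6676 + 131)) + 7634) = -17593 + ((1/16401 + 6807) + 7634) = -17593 + (111641608/16401 + 7634) = -17593 + 236846842/16401 = -51695951/16401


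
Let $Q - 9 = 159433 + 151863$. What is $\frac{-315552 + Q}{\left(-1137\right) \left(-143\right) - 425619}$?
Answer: $\frac{4247}{263028} \approx 0.016147$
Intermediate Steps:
$Q = 311305$ ($Q = 9 + \left(159433 + 151863\right) = 9 + 311296 = 311305$)
$\frac{-315552 + Q}{\left(-1137\right) \left(-143\right) - 425619} = \frac{-315552 + 311305}{\left(-1137\right) \left(-143\right) - 425619} = - \frac{4247}{162591 - 425619} = - \frac{4247}{-263028} = \left(-4247\right) \left(- \frac{1}{263028}\right) = \frac{4247}{263028}$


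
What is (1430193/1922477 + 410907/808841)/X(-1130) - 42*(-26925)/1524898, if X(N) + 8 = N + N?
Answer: 166049560784386676071/224076810173208708177 ≈ 0.74104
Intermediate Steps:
X(N) = -8 + 2*N (X(N) = -8 + (N + N) = -8 + 2*N)
(1430193/1922477 + 410907/808841)/X(-1130) - 42*(-26925)/1524898 = (1430193/1922477 + 410907/808841)/(-8 + 2*(-1130)) - 42*(-26925)/1524898 = (1430193*(1/1922477) + 410907*(1/808841))/(-8 - 2260) + 1130850*(1/1524898) = (1430193/1922477 + 410907/808841)/(-2268) + 565425/762449 = (1946757992952/1554978219157)*(-1/2268) + 565425/762449 = -162229832746/293890883420673 + 565425/762449 = 166049560784386676071/224076810173208708177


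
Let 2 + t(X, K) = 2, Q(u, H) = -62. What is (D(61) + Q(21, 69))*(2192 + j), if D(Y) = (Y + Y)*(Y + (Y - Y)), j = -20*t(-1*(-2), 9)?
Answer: 16176960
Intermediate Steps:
t(X, K) = 0 (t(X, K) = -2 + 2 = 0)
j = 0 (j = -20*0 = 0)
D(Y) = 2*Y**2 (D(Y) = (2*Y)*(Y + 0) = (2*Y)*Y = 2*Y**2)
(D(61) + Q(21, 69))*(2192 + j) = (2*61**2 - 62)*(2192 + 0) = (2*3721 - 62)*2192 = (7442 - 62)*2192 = 7380*2192 = 16176960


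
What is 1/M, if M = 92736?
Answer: 1/92736 ≈ 1.0783e-5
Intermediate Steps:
1/M = 1/92736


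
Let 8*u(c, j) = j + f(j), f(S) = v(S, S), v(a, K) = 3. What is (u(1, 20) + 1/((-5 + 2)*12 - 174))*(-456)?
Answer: -45809/35 ≈ -1308.8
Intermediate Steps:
f(S) = 3
u(c, j) = 3/8 + j/8 (u(c, j) = (j + 3)/8 = (3 + j)/8 = 3/8 + j/8)
(u(1, 20) + 1/((-5 + 2)*12 - 174))*(-456) = ((3/8 + (1/8)*20) + 1/((-5 + 2)*12 - 174))*(-456) = ((3/8 + 5/2) + 1/(-3*12 - 174))*(-456) = (23/8 + 1/(-36 - 174))*(-456) = (23/8 + 1/(-210))*(-456) = (23/8 - 1/210)*(-456) = (2411/840)*(-456) = -45809/35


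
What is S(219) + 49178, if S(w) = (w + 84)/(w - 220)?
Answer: 48875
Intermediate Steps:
S(w) = (84 + w)/(-220 + w)
S(219) + 49178 = (84 + 219)/(-220 + 219) + 49178 = 303/(-1) + 49178 = -1*303 + 49178 = -303 + 49178 = 48875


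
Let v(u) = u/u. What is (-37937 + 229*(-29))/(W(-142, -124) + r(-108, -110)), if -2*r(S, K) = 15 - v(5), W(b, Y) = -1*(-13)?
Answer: -22289/3 ≈ -7429.7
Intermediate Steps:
W(b, Y) = 13
v(u) = 1
r(S, K) = -7 (r(S, K) = -(15 - 1*1)/2 = -(15 - 1)/2 = -1/2*14 = -7)
(-37937 + 229*(-29))/(W(-142, -124) + r(-108, -110)) = (-37937 + 229*(-29))/(13 - 7) = (-37937 - 6641)/6 = -44578*1/6 = -22289/3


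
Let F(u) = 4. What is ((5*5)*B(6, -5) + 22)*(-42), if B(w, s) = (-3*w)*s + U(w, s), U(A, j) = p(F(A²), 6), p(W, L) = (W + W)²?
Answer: -162624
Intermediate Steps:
p(W, L) = 4*W² (p(W, L) = (2*W)² = 4*W²)
U(A, j) = 64 (U(A, j) = 4*4² = 4*16 = 64)
B(w, s) = 64 - 3*s*w (B(w, s) = (-3*w)*s + 64 = -3*s*w + 64 = 64 - 3*s*w)
((5*5)*B(6, -5) + 22)*(-42) = ((5*5)*(64 - 3*(-5)*6) + 22)*(-42) = (25*(64 + 90) + 22)*(-42) = (25*154 + 22)*(-42) = (3850 + 22)*(-42) = 3872*(-42) = -162624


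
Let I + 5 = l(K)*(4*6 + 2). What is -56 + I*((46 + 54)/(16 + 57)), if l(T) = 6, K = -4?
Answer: 11012/73 ≈ 150.85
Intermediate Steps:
I = 151 (I = -5 + 6*(4*6 + 2) = -5 + 6*(24 + 2) = -5 + 6*26 = -5 + 156 = 151)
-56 + I*((46 + 54)/(16 + 57)) = -56 + 151*((46 + 54)/(16 + 57)) = -56 + 151*(100/73) = -56 + 15100/73 = 11012/73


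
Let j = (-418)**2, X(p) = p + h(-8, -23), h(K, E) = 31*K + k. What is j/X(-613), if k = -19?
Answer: -3971/20 ≈ -198.55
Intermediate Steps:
h(K, E) = -19 + 31*K (h(K, E) = 31*K - 19 = -19 + 31*K)
X(p) = -267 + p (X(p) = p + (-19 + 31*(-8)) = p + (-19 - 248) = p - 267 = -267 + p)
j = 174724
j/X(-613) = 174724/(-267 - 613) = 174724/(-880) = 174724*(-1/880) = -3971/20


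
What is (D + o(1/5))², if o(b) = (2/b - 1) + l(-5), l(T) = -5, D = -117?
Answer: 12769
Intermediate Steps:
o(b) = -6 + 2/b (o(b) = (2/b - 1) - 5 = (-1 + 2/b) - 5 = -6 + 2/b)
(D + o(1/5))² = (-117 + (-6 + 2/(1/5)))² = (-117 + (-6 + 2/(⅕)))² = (-117 + (-6 + 2*5))² = (-117 + (-6 + 10))² = (-117 + 4)² = (-113)² = 12769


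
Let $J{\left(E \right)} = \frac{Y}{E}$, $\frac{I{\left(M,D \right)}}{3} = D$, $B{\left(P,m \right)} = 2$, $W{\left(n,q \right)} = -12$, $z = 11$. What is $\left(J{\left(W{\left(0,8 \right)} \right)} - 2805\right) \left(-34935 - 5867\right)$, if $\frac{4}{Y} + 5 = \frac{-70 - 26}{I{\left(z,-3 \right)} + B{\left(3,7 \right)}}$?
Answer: $\frac{20944564244}{183} \approx 1.1445 \cdot 10^{8}$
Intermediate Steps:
$I{\left(M,D \right)} = 3 D$
$Y = \frac{28}{61}$ ($Y = \frac{4}{-5 + \frac{-70 - 26}{3 \left(-3\right) + 2}} = \frac{4}{-5 - \frac{96}{-9 + 2}} = \frac{4}{-5 - \frac{96}{-7}} = \frac{4}{-5 - - \frac{96}{7}} = \frac{4}{-5 + \frac{96}{7}} = \frac{4}{\frac{61}{7}} = 4 \cdot \frac{7}{61} = \frac{28}{61} \approx 0.45902$)
$J{\left(E \right)} = \frac{28}{61 E}$
$\left(J{\left(W{\left(0,8 \right)} \right)} - 2805\right) \left(-34935 - 5867\right) = \left(\frac{28}{61 \left(-12\right)} - 2805\right) \left(-34935 - 5867\right) = \left(\frac{28}{61} \left(- \frac{1}{12}\right) - 2805\right) \left(-40802\right) = \left(- \frac{7}{183} - 2805\right) \left(-40802\right) = \left(- \frac{513322}{183}\right) \left(-40802\right) = \frac{20944564244}{183}$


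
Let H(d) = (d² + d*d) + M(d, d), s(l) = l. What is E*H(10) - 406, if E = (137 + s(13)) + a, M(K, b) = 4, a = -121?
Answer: 5510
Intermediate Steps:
H(d) = 4 + 2*d² (H(d) = (d² + d*d) + 4 = (d² + d²) + 4 = 2*d² + 4 = 4 + 2*d²)
E = 29 (E = (137 + 13) - 121 = 150 - 121 = 29)
E*H(10) - 406 = 29*(4 + 2*10²) - 406 = 29*(4 + 2*100) - 406 = 29*(4 + 200) - 406 = 29*204 - 406 = 5916 - 406 = 5510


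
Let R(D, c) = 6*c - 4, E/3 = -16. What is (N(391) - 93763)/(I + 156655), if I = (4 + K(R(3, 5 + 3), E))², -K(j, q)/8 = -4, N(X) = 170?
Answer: -93593/157951 ≈ -0.59254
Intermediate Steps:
E = -48 (E = 3*(-16) = -48)
R(D, c) = -4 + 6*c
K(j, q) = 32 (K(j, q) = -8*(-4) = 32)
I = 1296 (I = (4 + 32)² = 36² = 1296)
(N(391) - 93763)/(I + 156655) = (170 - 93763)/(1296 + 156655) = -93593/157951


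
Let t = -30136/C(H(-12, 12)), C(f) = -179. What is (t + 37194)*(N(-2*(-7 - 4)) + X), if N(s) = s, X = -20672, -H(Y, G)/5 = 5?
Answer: -138104350300/179 ≈ -7.7153e+8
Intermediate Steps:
H(Y, G) = -25 (H(Y, G) = -5*5 = -25)
t = 30136/179 (t = -30136/(-179) = -30136*(-1/179) = 30136/179 ≈ 168.36)
(t + 37194)*(N(-2*(-7 - 4)) + X) = (30136/179 + 37194)*(-2*(-7 - 4) - 20672) = 6687862*(-2*(-11) - 20672)/179 = 6687862*(22 - 20672)/179 = (6687862/179)*(-20650) = -138104350300/179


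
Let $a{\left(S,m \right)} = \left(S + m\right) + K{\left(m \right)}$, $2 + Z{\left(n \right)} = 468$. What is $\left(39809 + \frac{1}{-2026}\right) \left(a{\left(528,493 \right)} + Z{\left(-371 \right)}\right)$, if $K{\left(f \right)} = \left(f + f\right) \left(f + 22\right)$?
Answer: $\frac{41074734687141}{2026} \approx 2.0274 \cdot 10^{10}$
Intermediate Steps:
$Z{\left(n \right)} = 466$ ($Z{\left(n \right)} = -2 + 468 = 466$)
$K{\left(f \right)} = 2 f \left(22 + f\right)$
$a{\left(S,m \right)} = S + m + 2 m \left(22 + m\right)$ ($a{\left(S,m \right)} = \left(S + m\right) + 2 m \left(22 + m\right) = S + m + 2 m \left(22 + m\right)$)
$\left(39809 + \frac{1}{-2026}\right) \left(a{\left(528,493 \right)} + Z{\left(-371 \right)}\right) = \left(39809 + \frac{1}{-2026}\right) \left(\left(528 + 493 + 2 \cdot 493 \left(22 + 493\right)\right) + 466\right) = \left(39809 - \frac{1}{2026}\right) \left(\left(528 + 493 + 2 \cdot 493 \cdot 515\right) + 466\right) = \frac{80653033 \left(\left(528 + 493 + 507790\right) + 466\right)}{2026} = \frac{80653033 \left(508811 + 466\right)}{2026} = \frac{80653033}{2026} \cdot 509277 = \frac{41074734687141}{2026}$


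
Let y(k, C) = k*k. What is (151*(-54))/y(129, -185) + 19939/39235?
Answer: 1320301/72545515 ≈ 0.018200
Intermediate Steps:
y(k, C) = k²
(151*(-54))/y(129, -185) + 19939/39235 = (151*(-54))/(129²) + 19939/39235 = -8154/16641 + 19939*(1/39235) = -8154*1/16641 + 19939/39235 = -906/1849 + 19939/39235 = 1320301/72545515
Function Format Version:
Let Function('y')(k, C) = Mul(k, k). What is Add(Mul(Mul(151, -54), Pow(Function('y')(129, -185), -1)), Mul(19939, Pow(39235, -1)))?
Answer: Rational(1320301, 72545515) ≈ 0.018200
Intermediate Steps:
Function('y')(k, C) = Pow(k, 2)
Add(Mul(Mul(151, -54), Pow(Function('y')(129, -185), -1)), Mul(19939, Pow(39235, -1))) = Add(Mul(Mul(151, -54), Pow(Pow(129, 2), -1)), Mul(19939, Pow(39235, -1))) = Add(Mul(-8154, Pow(16641, -1)), Mul(19939, Rational(1, 39235))) = Add(Mul(-8154, Rational(1, 16641)), Rational(19939, 39235)) = Add(Rational(-906, 1849), Rational(19939, 39235)) = Rational(1320301, 72545515)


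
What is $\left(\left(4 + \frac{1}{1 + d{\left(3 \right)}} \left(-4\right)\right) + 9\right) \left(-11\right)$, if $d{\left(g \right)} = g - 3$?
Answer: $-99$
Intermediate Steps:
$d{\left(g \right)} = -3 + g$ ($d{\left(g \right)} = g - 3 = -3 + g$)
$\left(\left(4 + \frac{1}{1 + d{\left(3 \right)}} \left(-4\right)\right) + 9\right) \left(-11\right) = \left(\left(4 + \frac{1}{1 + \left(-3 + 3\right)} \left(-4\right)\right) + 9\right) \left(-11\right) = \left(\left(4 + \frac{1}{1 + 0} \left(-4\right)\right) + 9\right) \left(-11\right) = \left(\left(4 + 1^{-1} \left(-4\right)\right) + 9\right) \left(-11\right) = \left(\left(4 + 1 \left(-4\right)\right) + 9\right) \left(-11\right) = \left(\left(4 - 4\right) + 9\right) \left(-11\right) = \left(0 + 9\right) \left(-11\right) = 9 \left(-11\right) = -99$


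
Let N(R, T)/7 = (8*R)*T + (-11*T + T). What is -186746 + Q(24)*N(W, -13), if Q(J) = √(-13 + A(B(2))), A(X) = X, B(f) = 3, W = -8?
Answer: -186746 + 6734*I*√10 ≈ -1.8675e+5 + 21295.0*I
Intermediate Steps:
N(R, T) = -70*T + 56*R*T (N(R, T) = 7*((8*R)*T + (-11*T + T)) = 7*(8*R*T - 10*T) = 7*(-10*T + 8*R*T) = -70*T + 56*R*T)
Q(J) = I*√10 (Q(J) = √(-13 + 3) = √(-10) = I*√10)
-186746 + Q(24)*N(W, -13) = -186746 + (I*√10)*(14*(-13)*(-5 + 4*(-8))) = -186746 + (I*√10)*(14*(-13)*(-5 - 32)) = -186746 + (I*√10)*(14*(-13)*(-37)) = -186746 + (I*√10)*6734 = -186746 + 6734*I*√10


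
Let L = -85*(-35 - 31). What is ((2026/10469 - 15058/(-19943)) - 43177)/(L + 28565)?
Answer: -9014437072539/7135168149725 ≈ -1.2634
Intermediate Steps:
L = 5610 (L = -85*(-66) = 5610)
((2026/10469 - 15058/(-19943)) - 43177)/(L + 28565) = ((2026/10469 - 15058/(-19943)) - 43177)/(5610 + 28565) = ((2026*(1/10469) - 15058*(-1/19943)) - 43177)/34175 = ((2026/10469 + 15058/19943) - 43177)*(1/34175) = (198046720/208783267 - 43177)*(1/34175) = -9014437072539/208783267*1/34175 = -9014437072539/7135168149725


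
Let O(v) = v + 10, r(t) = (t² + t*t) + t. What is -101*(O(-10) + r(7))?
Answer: -10605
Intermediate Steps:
r(t) = t + 2*t² (r(t) = (t² + t²) + t = 2*t² + t = t + 2*t²)
O(v) = 10 + v
-101*(O(-10) + r(7)) = -101*((10 - 10) + 7*(1 + 2*7)) = -101*(0 + 7*(1 + 14)) = -101*(0 + 7*15) = -101*(0 + 105) = -101*105 = -10605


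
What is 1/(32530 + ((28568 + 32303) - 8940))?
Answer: 1/84461 ≈ 1.1840e-5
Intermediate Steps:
1/(32530 + ((28568 + 32303) - 8940)) = 1/(32530 + (60871 - 8940)) = 1/(32530 + 51931) = 1/84461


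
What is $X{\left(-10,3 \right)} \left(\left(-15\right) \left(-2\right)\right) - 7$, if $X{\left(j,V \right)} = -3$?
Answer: $-97$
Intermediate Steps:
$X{\left(-10,3 \right)} \left(\left(-15\right) \left(-2\right)\right) - 7 = - 3 \left(\left(-15\right) \left(-2\right)\right) - 7 = \left(-3\right) 30 - 7 = -90 - 7 = -97$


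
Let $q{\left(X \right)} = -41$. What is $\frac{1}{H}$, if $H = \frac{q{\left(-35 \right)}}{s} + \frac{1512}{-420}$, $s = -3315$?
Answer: $- \frac{3315}{11893} \approx -0.27874$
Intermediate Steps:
$H = - \frac{11893}{3315}$ ($H = - \frac{41}{-3315} + \frac{1512}{-420} = \left(-41\right) \left(- \frac{1}{3315}\right) + 1512 \left(- \frac{1}{420}\right) = \frac{41}{3315} - \frac{18}{5} = - \frac{11893}{3315} \approx -3.5876$)
$\frac{1}{H} = \frac{1}{- \frac{11893}{3315}} = - \frac{3315}{11893}$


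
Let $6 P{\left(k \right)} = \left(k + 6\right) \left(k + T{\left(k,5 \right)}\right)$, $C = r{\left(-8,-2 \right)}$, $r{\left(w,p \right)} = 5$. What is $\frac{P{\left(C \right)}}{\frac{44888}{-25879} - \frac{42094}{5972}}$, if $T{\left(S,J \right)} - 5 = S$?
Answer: $- \frac{2125054085}{678710881} \approx -3.131$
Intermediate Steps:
$T{\left(S,J \right)} = 5 + S$
$C = 5$
$P{\left(k \right)} = \frac{\left(5 + 2 k\right) \left(6 + k\right)}{6}$ ($P{\left(k \right)} = \frac{\left(k + 6\right) \left(k + \left(5 + k\right)\right)}{6} = \frac{\left(6 + k\right) \left(5 + 2 k\right)}{6} = \frac{\left(5 + 2 k\right) \left(6 + k\right)}{6}$)
$\frac{P{\left(C \right)}}{\frac{44888}{-25879} - \frac{42094}{5972}} = \frac{5 + \frac{5^{2}}{3} + \frac{17}{6} \cdot 5}{\frac{44888}{-25879} - \frac{42094}{5972}} = \frac{5 + \frac{1}{3} \cdot 25 + \frac{85}{6}}{44888 \left(- \frac{1}{25879}\right) - \frac{21047}{2986}} = \frac{5 + \frac{25}{3} + \frac{85}{6}}{- \frac{44888}{25879} - \frac{21047}{2986}} = \frac{55}{2 \left(- \frac{678710881}{77274694}\right)} = \frac{55}{2} \left(- \frac{77274694}{678710881}\right) = - \frac{2125054085}{678710881}$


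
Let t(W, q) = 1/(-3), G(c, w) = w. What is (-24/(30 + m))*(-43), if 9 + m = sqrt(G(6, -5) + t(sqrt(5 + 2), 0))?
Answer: 65016/1339 - 4128*I*sqrt(3)/1339 ≈ 48.556 - 5.3397*I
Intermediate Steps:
t(W, q) = -1/3
m = -9 + 4*I*sqrt(3)/3 (m = -9 + sqrt(-5 - 1/3) = -9 + sqrt(-16/3) = -9 + 4*I*sqrt(3)/3 ≈ -9.0 + 2.3094*I)
(-24/(30 + m))*(-43) = (-24/(30 + (-9 + 4*I*sqrt(3)/3)))*(-43) = (-24/(21 + 4*I*sqrt(3)/3))*(-43) = -24/(21 + 4*I*sqrt(3)/3)*(-43) = 1032/(21 + 4*I*sqrt(3)/3)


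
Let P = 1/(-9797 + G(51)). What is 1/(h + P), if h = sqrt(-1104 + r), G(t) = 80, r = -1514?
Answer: -9717/247191793003 - 94420089*I*sqrt(2618)/247191793003 ≈ -3.931e-8 - 0.019544*I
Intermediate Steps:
P = -1/9717 (P = 1/(-9797 + 80) = 1/(-9717) = -1/9717 ≈ -0.00010291)
h = I*sqrt(2618) (h = sqrt(-1104 - 1514) = sqrt(-2618) = I*sqrt(2618) ≈ 51.166*I)
1/(h + P) = 1/(I*sqrt(2618) - 1/9717) = 1/(-1/9717 + I*sqrt(2618))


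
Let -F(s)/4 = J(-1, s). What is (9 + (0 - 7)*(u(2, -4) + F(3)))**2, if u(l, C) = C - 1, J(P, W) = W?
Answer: 16384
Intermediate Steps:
F(s) = -4*s
u(l, C) = -1 + C
(9 + (0 - 7)*(u(2, -4) + F(3)))**2 = (9 + (0 - 7)*((-1 - 4) - 4*3))**2 = (9 - 7*(-5 - 12))**2 = (9 - 7*(-17))**2 = (9 + 119)**2 = 128**2 = 16384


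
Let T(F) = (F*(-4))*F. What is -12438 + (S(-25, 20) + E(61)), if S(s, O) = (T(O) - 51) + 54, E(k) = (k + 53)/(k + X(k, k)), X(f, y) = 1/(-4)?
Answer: -1136683/81 ≈ -14033.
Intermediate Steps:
X(f, y) = -¼
T(F) = -4*F² (T(F) = (-4*F)*F = -4*F²)
E(k) = (53 + k)/(-¼ + k) (E(k) = (k + 53)/(k - ¼) = (53 + k)/(-¼ + k))
S(s, O) = 3 - 4*O² (S(s, O) = (-4*O² - 51) + 54 = (-51 - 4*O²) + 54 = 3 - 4*O²)
-12438 + (S(-25, 20) + E(61)) = -12438 + ((3 - 4*20²) + 4*(53 + 61)/(-1 + 4*61)) = -12438 + ((3 - 4*400) + 4*114/(-1 + 244)) = -12438 + ((3 - 1600) + 4*114/243) = -12438 + (-1597 + 4*(1/243)*114) = -12438 + (-1597 + 152/81) = -12438 - 129205/81 = -1136683/81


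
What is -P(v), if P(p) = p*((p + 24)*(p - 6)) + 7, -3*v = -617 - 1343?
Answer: -7734442429/27 ≈ -2.8646e+8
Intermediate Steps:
v = 1960/3 (v = -(-617 - 1343)/3 = -1/3*(-1960) = 1960/3 ≈ 653.33)
P(p) = 7 + p*(-6 + p)*(24 + p) (P(p) = p*((24 + p)*(-6 + p)) + 7 = p*((-6 + p)*(24 + p)) + 7 = p*(-6 + p)*(24 + p) + 7 = 7 + p*(-6 + p)*(24 + p))
-P(v) = -(7 + (1960/3)**3 - 144*1960/3 + 18*(1960/3)**2) = -(7 + 7529536000/27 - 94080 + 18*(3841600/9)) = -(7 + 7529536000/27 - 94080 + 7683200) = -1*7734442429/27 = -7734442429/27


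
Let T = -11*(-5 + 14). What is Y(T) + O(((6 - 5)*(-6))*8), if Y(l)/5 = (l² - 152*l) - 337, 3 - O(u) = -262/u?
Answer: 2941381/24 ≈ 1.2256e+5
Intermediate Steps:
O(u) = 3 + 262/u (O(u) = 3 - (-262)/u = 3 + 262/u)
T = -99 (T = -11*9 = -99)
Y(l) = -1685 - 760*l + 5*l² (Y(l) = 5*((l² - 152*l) - 337) = 5*(-337 + l² - 152*l) = -1685 - 760*l + 5*l²)
Y(T) + O(((6 - 5)*(-6))*8) = (-1685 - 760*(-99) + 5*(-99)²) + (3 + 262/((((6 - 5)*(-6))*8))) = (-1685 + 75240 + 5*9801) + (3 + 262/(((1*(-6))*8))) = (-1685 + 75240 + 49005) + (3 + 262/((-6*8))) = 122560 + (3 + 262/(-48)) = 122560 + (3 + 262*(-1/48)) = 122560 + (3 - 131/24) = 122560 - 59/24 = 2941381/24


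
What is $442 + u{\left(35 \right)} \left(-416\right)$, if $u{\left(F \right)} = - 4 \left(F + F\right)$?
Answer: $116922$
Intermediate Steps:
$u{\left(F \right)} = - 8 F$ ($u{\left(F \right)} = - 4 \cdot 2 F = - 8 F$)
$442 + u{\left(35 \right)} \left(-416\right) = 442 + \left(-8\right) 35 \left(-416\right) = 442 - -116480 = 442 + 116480 = 116922$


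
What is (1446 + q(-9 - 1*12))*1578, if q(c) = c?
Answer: 2248650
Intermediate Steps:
(1446 + q(-9 - 1*12))*1578 = (1446 + (-9 - 1*12))*1578 = (1446 + (-9 - 12))*1578 = (1446 - 21)*1578 = 1425*1578 = 2248650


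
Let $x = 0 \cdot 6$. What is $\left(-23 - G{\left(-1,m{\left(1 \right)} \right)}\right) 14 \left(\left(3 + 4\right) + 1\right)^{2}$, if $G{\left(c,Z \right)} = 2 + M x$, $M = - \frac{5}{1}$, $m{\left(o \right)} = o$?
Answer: $-22400$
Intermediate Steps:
$x = 0$
$M = -5$ ($M = \left(-5\right) 1 = -5$)
$G{\left(c,Z \right)} = 2$ ($G{\left(c,Z \right)} = 2 - 0 = 2 + 0 = 2$)
$\left(-23 - G{\left(-1,m{\left(1 \right)} \right)}\right) 14 \left(\left(3 + 4\right) + 1\right)^{2} = \left(-23 - 2\right) 14 \left(\left(3 + 4\right) + 1\right)^{2} = \left(-23 - 2\right) 14 \left(7 + 1\right)^{2} = \left(-25\right) 14 \cdot 8^{2} = \left(-350\right) 64 = -22400$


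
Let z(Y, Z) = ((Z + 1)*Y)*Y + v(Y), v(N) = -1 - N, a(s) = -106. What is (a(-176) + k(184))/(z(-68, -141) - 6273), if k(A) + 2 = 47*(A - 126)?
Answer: -1309/326783 ≈ -0.0040057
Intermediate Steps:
k(A) = -5924 + 47*A (k(A) = -2 + 47*(A - 126) = -2 + 47*(-126 + A) = -2 + (-5922 + 47*A) = -5924 + 47*A)
z(Y, Z) = -1 - Y + Y²*(1 + Z) (z(Y, Z) = ((Z + 1)*Y)*Y + (-1 - Y) = ((1 + Z)*Y)*Y + (-1 - Y) = (Y*(1 + Z))*Y + (-1 - Y) = Y²*(1 + Z) + (-1 - Y) = -1 - Y + Y²*(1 + Z))
(a(-176) + k(184))/(z(-68, -141) - 6273) = (-106 + (-5924 + 47*184))/((-1 + (-68)² - 1*(-68) - 141*(-68)²) - 6273) = (-106 + (-5924 + 8648))/((-1 + 4624 + 68 - 141*4624) - 6273) = (-106 + 2724)/((-1 + 4624 + 68 - 651984) - 6273) = 2618/(-647293 - 6273) = 2618/(-653566) = 2618*(-1/653566) = -1309/326783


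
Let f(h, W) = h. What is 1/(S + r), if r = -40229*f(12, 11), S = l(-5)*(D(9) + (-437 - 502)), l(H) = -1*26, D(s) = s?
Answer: -1/458568 ≈ -2.1807e-6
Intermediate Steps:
l(H) = -26
S = 24180 (S = -26*(9 + (-437 - 502)) = -26*(9 - 939) = -26*(-930) = 24180)
r = -482748 (r = -40229*12 = -482748)
1/(S + r) = 1/(24180 - 482748) = 1/(-458568) = -1/458568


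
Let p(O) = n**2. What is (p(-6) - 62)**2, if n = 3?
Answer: 2809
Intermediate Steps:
p(O) = 9 (p(O) = 3**2 = 9)
(p(-6) - 62)**2 = (9 - 62)**2 = (-53)**2 = 2809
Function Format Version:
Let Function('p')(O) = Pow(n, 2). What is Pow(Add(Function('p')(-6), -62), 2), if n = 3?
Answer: 2809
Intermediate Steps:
Function('p')(O) = 9 (Function('p')(O) = Pow(3, 2) = 9)
Pow(Add(Function('p')(-6), -62), 2) = Pow(Add(9, -62), 2) = Pow(-53, 2) = 2809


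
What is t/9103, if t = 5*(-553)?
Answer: -2765/9103 ≈ -0.30375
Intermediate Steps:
t = -2765
t/9103 = -2765/9103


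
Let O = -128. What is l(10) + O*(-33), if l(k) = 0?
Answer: 4224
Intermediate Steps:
l(10) + O*(-33) = 0 - 128*(-33) = 0 + 4224 = 4224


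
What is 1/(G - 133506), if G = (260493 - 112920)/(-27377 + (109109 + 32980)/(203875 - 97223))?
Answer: -2919669715/389809163926386 ≈ -7.4900e-6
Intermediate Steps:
G = -15738955596/2919669715 (G = 147573/(-27377 + 142089/106652) = 147573/(-2919669715/106652) = 147573*(-106652/2919669715) = -15738955596/2919669715 ≈ -5.3907)
1/(G - 133506) = 1/(-15738955596/2919669715 - 133506) = 1/(-389809163926386/2919669715) = -2919669715/389809163926386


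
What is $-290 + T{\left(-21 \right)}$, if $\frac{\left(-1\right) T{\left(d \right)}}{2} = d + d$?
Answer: $-206$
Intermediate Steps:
$T{\left(d \right)} = - 4 d$ ($T{\left(d \right)} = - 2 \left(d + d\right) = - 2 \cdot 2 d = - 4 d$)
$-290 + T{\left(-21 \right)} = -290 - -84 = -290 + 84 = -206$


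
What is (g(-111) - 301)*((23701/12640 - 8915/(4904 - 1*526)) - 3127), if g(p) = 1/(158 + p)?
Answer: 55635767405533/59110960 ≈ 9.4121e+5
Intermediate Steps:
(g(-111) - 301)*((23701/12640 - 8915/(4904 - 1*526)) - 3127) = (1/(158 - 111) - 301)*((23701/12640 - 8915/(4904 - 1*526)) - 3127) = (1/47 - 301)*((23701*(1/12640) - 8915/(4904 - 526)) - 3127) = (1/47 - 301)*((23701/12640 - 8915/4378) - 3127) = -14146*((23701/12640 - 8915*1/4378) - 3127)/47 = -14146*((23701/12640 - 8915/4378) - 3127)/47 = -14146*(-4461311/27668960 - 3127)/47 = -14146/47*(-86525299231/27668960) = 55635767405533/59110960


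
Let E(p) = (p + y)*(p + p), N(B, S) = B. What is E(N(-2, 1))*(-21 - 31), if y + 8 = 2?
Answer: -1664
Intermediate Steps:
y = -6 (y = -8 + 2 = -6)
E(p) = 2*p*(-6 + p) (E(p) = (p - 6)*(p + p) = (-6 + p)*(2*p) = 2*p*(-6 + p))
E(N(-2, 1))*(-21 - 31) = (2*(-2)*(-6 - 2))*(-21 - 31) = (2*(-2)*(-8))*(-52) = 32*(-52) = -1664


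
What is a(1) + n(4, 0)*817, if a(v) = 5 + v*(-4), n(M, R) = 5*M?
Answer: 16341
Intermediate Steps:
a(v) = 5 - 4*v
a(1) + n(4, 0)*817 = (5 - 4*1) + (5*4)*817 = (5 - 4) + 20*817 = 1 + 16340 = 16341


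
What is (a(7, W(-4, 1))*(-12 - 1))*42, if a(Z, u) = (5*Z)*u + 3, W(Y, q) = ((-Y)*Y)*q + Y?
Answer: 380562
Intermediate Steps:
W(Y, q) = Y - q*Y² (W(Y, q) = (-Y²)*q + Y = -q*Y² + Y = Y - q*Y²)
a(Z, u) = 3 + 5*Z*u (a(Z, u) = 5*Z*u + 3 = 3 + 5*Z*u)
(a(7, W(-4, 1))*(-12 - 1))*42 = ((3 + 5*7*(-4*(1 - 1*(-4)*1)))*(-12 - 1))*42 = ((3 + 5*7*(-4*(1 + 4)))*(-13))*42 = ((3 + 5*7*(-4*5))*(-13))*42 = ((3 + 5*7*(-20))*(-13))*42 = ((3 - 700)*(-13))*42 = -697*(-13)*42 = 9061*42 = 380562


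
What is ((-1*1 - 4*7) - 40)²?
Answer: 4761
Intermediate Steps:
((-1*1 - 4*7) - 40)² = ((-1 - 28) - 40)² = (-29 - 40)² = (-69)² = 4761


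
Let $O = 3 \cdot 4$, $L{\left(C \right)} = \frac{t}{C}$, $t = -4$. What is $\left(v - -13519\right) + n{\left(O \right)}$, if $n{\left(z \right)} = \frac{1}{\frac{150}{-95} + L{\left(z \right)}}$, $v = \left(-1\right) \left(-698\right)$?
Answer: $\frac{1549596}{109} \approx 14216.0$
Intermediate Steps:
$v = 698$
$L{\left(C \right)} = - \frac{4}{C}$
$O = 12$
$n{\left(z \right)} = \frac{1}{- \frac{30}{19} - \frac{4}{z}}$ ($n{\left(z \right)} = \frac{1}{\frac{150}{-95} - \frac{4}{z}} = \frac{1}{150 \left(- \frac{1}{95}\right) - \frac{4}{z}} = \frac{1}{- \frac{30}{19} - \frac{4}{z}}$)
$\left(v - -13519\right) + n{\left(O \right)} = \left(698 - -13519\right) - \frac{228}{76 + 30 \cdot 12} = \left(698 + 13519\right) - \frac{228}{76 + 360} = 14217 - \frac{228}{436} = 14217 - 228 \cdot \frac{1}{436} = 14217 - \frac{57}{109} = \frac{1549596}{109}$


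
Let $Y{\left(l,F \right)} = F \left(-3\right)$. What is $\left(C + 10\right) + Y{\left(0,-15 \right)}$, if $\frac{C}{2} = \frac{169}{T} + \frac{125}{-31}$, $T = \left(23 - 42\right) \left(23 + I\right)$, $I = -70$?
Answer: $\frac{1309793}{27683} \approx 47.314$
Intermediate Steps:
$T = 893$ ($T = \left(23 - 42\right) \left(23 - 70\right) = \left(-19\right) \left(-47\right) = 893$)
$C = - \frac{212772}{27683}$ ($C = 2 \left(\frac{169}{893} + \frac{125}{-31}\right) = 2 \left(169 \cdot \frac{1}{893} + 125 \left(- \frac{1}{31}\right)\right) = 2 \left(\frac{169}{893} - \frac{125}{31}\right) = 2 \left(- \frac{106386}{27683}\right) = - \frac{212772}{27683} \approx -7.686$)
$Y{\left(l,F \right)} = - 3 F$
$\left(C + 10\right) + Y{\left(0,-15 \right)} = \left(- \frac{212772}{27683} + 10\right) - -45 = \frac{64058}{27683} + 45 = \frac{1309793}{27683}$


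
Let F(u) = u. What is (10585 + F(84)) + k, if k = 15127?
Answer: 25796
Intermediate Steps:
(10585 + F(84)) + k = (10585 + 84) + 15127 = 10669 + 15127 = 25796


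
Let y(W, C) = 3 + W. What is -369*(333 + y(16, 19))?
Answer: -129888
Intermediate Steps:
-369*(333 + y(16, 19)) = -369*(333 + (3 + 16)) = -369*(333 + 19) = -369*352 = -129888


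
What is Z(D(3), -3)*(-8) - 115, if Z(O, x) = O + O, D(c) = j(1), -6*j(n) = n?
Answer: -337/3 ≈ -112.33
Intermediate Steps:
j(n) = -n/6
D(c) = -⅙ (D(c) = -⅙*1 = -⅙)
Z(O, x) = 2*O
Z(D(3), -3)*(-8) - 115 = (2*(-⅙))*(-8) - 115 = -⅓*(-8) - 115 = 8/3 - 115 = -337/3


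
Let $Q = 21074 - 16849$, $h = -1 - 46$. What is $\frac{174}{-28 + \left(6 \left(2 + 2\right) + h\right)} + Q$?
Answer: $\frac{71767}{17} \approx 4221.6$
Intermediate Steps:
$h = -47$
$Q = 4225$
$\frac{174}{-28 + \left(6 \left(2 + 2\right) + h\right)} + Q = \frac{174}{-28 - \left(47 - 6 \left(2 + 2\right)\right)} + 4225 = \frac{174}{-28 + \left(6 \cdot 4 - 47\right)} + 4225 = \frac{174}{-28 + \left(24 - 47\right)} + 4225 = \frac{174}{-28 - 23} + 4225 = \frac{174}{-51} + 4225 = 174 \left(- \frac{1}{51}\right) + 4225 = - \frac{58}{17} + 4225 = \frac{71767}{17}$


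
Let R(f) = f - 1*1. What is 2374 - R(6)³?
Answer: 2249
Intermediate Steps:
R(f) = -1 + f (R(f) = f - 1 = -1 + f)
2374 - R(6)³ = 2374 - (-1 + 6)³ = 2374 - 1*5³ = 2374 - 1*125 = 2374 - 125 = 2249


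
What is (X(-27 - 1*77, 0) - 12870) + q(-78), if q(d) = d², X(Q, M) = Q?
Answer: -6890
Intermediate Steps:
(X(-27 - 1*77, 0) - 12870) + q(-78) = ((-27 - 1*77) - 12870) + (-78)² = ((-27 - 77) - 12870) + 6084 = (-104 - 12870) + 6084 = -12974 + 6084 = -6890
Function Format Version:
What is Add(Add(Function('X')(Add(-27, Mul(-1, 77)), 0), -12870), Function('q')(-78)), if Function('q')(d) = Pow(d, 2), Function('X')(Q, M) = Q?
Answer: -6890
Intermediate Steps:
Add(Add(Function('X')(Add(-27, Mul(-1, 77)), 0), -12870), Function('q')(-78)) = Add(Add(Add(-27, Mul(-1, 77)), -12870), Pow(-78, 2)) = Add(Add(Add(-27, -77), -12870), 6084) = Add(Add(-104, -12870), 6084) = Add(-12974, 6084) = -6890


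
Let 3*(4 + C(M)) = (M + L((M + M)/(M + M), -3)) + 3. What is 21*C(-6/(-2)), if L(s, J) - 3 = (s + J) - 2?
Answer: -49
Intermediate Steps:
L(s, J) = 1 + J + s (L(s, J) = 3 + ((s + J) - 2) = 3 + ((J + s) - 2) = 3 + (-2 + J + s) = 1 + J + s)
C(M) = -10/3 + M/3 (C(M) = -4 + ((M + (1 - 3 + (M + M)/(M + M))) + 3)/3 = -4 + ((M + (1 - 3 + (2*M)/((2*M)))) + 3)/3 = -4 + ((M + (1 - 3 + (2*M)*(1/(2*M)))) + 3)/3 = -4 + ((M + (1 - 3 + 1)) + 3)/3 = -4 + ((M - 1) + 3)/3 = -4 + ((-1 + M) + 3)/3 = -4 + (2 + M)/3 = -4 + (⅔ + M/3) = -10/3 + M/3)
21*C(-6/(-2)) = 21*(-10/3 + (-6/(-2))/3) = 21*(-10/3 + (-6*(-½))/3) = 21*(-10/3 + (⅓)*3) = 21*(-10/3 + 1) = 21*(-7/3) = -49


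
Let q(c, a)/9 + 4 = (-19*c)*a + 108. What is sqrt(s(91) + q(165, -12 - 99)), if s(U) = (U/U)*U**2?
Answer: sqrt(3141082) ≈ 1772.3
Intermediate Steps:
s(U) = U**2 (s(U) = 1*U**2 = U**2)
q(c, a) = 936 - 171*a*c (q(c, a) = -36 + 9*((-19*c)*a + 108) = -36 + 9*(-19*a*c + 108) = -36 + 9*(108 - 19*a*c) = -36 + (972 - 171*a*c) = 936 - 171*a*c)
sqrt(s(91) + q(165, -12 - 99)) = sqrt(91**2 + (936 - 171*(-12 - 99)*165)) = sqrt(8281 + (936 - 171*(-111)*165)) = sqrt(8281 + (936 + 3131865)) = sqrt(8281 + 3132801) = sqrt(3141082)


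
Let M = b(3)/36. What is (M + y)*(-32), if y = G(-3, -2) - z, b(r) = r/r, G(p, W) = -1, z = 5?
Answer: 1720/9 ≈ 191.11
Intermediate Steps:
b(r) = 1
y = -6 (y = -1 - 1*5 = -1 - 5 = -6)
M = 1/36 ≈ 0.027778
(M + y)*(-32) = (1/36 - 6)*(-32) = -215/36*(-32) = 1720/9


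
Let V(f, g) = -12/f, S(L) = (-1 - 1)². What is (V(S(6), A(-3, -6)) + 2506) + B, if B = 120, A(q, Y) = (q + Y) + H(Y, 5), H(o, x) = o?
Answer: 2623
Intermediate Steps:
S(L) = 4 (S(L) = (-2)² = 4)
A(q, Y) = q + 2*Y (A(q, Y) = (q + Y) + Y = (Y + q) + Y = q + 2*Y)
(V(S(6), A(-3, -6)) + 2506) + B = (-12/4 + 2506) + 120 = (-12*¼ + 2506) + 120 = (-3 + 2506) + 120 = 2503 + 120 = 2623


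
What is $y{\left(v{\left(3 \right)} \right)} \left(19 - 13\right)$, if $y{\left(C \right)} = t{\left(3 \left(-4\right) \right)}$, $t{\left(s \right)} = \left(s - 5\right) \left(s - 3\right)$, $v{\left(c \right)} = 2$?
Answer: $1530$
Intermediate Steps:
$t{\left(s \right)} = \left(-5 + s\right) \left(-3 + s\right)$
$y{\left(C \right)} = 255$ ($y{\left(C \right)} = 15 + \left(3 \left(-4\right)\right)^{2} - 8 \cdot 3 \left(-4\right) = 15 + \left(-12\right)^{2} - -96 = 15 + 144 + 96 = 255$)
$y{\left(v{\left(3 \right)} \right)} \left(19 - 13\right) = 255 \left(19 - 13\right) = 255 \cdot 6 = 1530$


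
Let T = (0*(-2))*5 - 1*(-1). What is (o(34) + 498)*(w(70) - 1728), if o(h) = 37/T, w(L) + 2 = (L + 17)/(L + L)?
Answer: -25906091/28 ≈ -9.2522e+5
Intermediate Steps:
T = 1 (T = 0*5 + 1 = 0 + 1 = 1)
w(L) = -2 + (17 + L)/(2*L) (w(L) = -2 + (L + 17)/(L + L) = -2 + (17 + L)/((2*L)) = -2 + (17 + L)*(1/(2*L)) = -2 + (17 + L)/(2*L))
o(h) = 37 (o(h) = 37/1 = 37*1 = 37)
(o(34) + 498)*(w(70) - 1728) = (37 + 498)*((½)*(17 - 3*70)/70 - 1728) = 535*((½)*(1/70)*(17 - 210) - 1728) = 535*((½)*(1/70)*(-193) - 1728) = 535*(-193/140 - 1728) = 535*(-242113/140) = -25906091/28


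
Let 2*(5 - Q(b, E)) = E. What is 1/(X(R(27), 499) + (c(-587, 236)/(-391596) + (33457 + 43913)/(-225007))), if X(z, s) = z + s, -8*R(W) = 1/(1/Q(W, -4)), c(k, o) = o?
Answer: 176223682344/87720719999261 ≈ 0.0020089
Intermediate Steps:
Q(b, E) = 5 - E/2
R(W) = -7/8 (R(W) = -1/(8*(1/(5 - ½*(-4)))) = -1/(8*(1/(5 + 2))) = -1/(8*(1/7)) = -1/(8*⅐) = -⅛*7 = -7/8)
X(z, s) = s + z
1/(X(R(27), 499) + (c(-587, 236)/(-391596) + (33457 + 43913)/(-225007))) = 1/((499 - 7/8) + (236/(-391596) + (33457 + 43913)/(-225007))) = 1/(3985/8 + (236*(-1/391596) + 77370*(-1/225007))) = 1/(3985/8 + (-59/97899 - 77370/225007)) = 1/(3985/8 - 7587721043/22027960293) = 1/(87720719999261/176223682344) = 176223682344/87720719999261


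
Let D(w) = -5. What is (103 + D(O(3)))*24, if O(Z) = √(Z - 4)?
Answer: 2352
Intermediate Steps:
O(Z) = √(-4 + Z)
(103 + D(O(3)))*24 = (103 - 5)*24 = 98*24 = 2352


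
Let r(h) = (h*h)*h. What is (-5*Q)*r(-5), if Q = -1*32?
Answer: -20000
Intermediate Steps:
Q = -32
r(h) = h³ (r(h) = h²*h = h³)
(-5*Q)*r(-5) = -5*(-32)*(-5)³ = 160*(-125) = -20000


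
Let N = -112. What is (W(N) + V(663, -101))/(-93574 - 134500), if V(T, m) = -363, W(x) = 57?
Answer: 153/114037 ≈ 0.0013417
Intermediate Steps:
(W(N) + V(663, -101))/(-93574 - 134500) = (57 - 363)/(-93574 - 134500) = -306/(-228074) = -306*(-1/228074) = 153/114037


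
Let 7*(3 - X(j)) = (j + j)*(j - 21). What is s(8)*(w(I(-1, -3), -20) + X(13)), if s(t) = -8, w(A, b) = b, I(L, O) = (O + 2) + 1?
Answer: -712/7 ≈ -101.71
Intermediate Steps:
I(L, O) = 3 + O (I(L, O) = (2 + O) + 1 = 3 + O)
X(j) = 3 - 2*j*(-21 + j)/7 (X(j) = 3 - (j + j)*(j - 21)/7 = 3 - 2*j*(-21 + j)/7)
s(8)*(w(I(-1, -3), -20) + X(13)) = -8*(-20 + (3 + 6*13 - 2/7*13**2)) = -8*(-20 + (3 + 78 - 2/7*169)) = -8*(-20 + (3 + 78 - 338/7)) = -8*(-20 + 229/7) = -8*89/7 = -712/7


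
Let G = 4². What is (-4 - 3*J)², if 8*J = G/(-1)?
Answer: 4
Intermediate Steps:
G = 16
J = -2 (J = (16/(-1))/8 = (16*(-1))/8 = (⅛)*(-16) = -2)
(-4 - 3*J)² = (-4 - 3*(-2))² = (-4 + 6)² = 2² = 4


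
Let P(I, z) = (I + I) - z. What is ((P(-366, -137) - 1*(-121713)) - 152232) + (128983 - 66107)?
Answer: 31762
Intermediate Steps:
P(I, z) = -z + 2*I (P(I, z) = 2*I - z = -z + 2*I)
((P(-366, -137) - 1*(-121713)) - 152232) + (128983 - 66107) = (((-1*(-137) + 2*(-366)) - 1*(-121713)) - 152232) + (128983 - 66107) = (((137 - 732) + 121713) - 152232) + 62876 = ((-595 + 121713) - 152232) + 62876 = (121118 - 152232) + 62876 = -31114 + 62876 = 31762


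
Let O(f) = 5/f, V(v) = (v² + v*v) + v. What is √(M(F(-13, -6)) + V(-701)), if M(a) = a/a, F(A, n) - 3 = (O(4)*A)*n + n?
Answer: √982102 ≈ 991.01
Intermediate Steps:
V(v) = v + 2*v² (V(v) = (v² + v²) + v = 2*v² + v = v + 2*v²)
F(A, n) = 3 + n + 5*A*n/4 (F(A, n) = 3 + (((5/4)*A)*n + n) = 3 + (((5*(¼))*A)*n + n) = 3 + ((5*A/4)*n + n) = 3 + (5*A*n/4 + n) = 3 + (n + 5*A*n/4) = 3 + n + 5*A*n/4)
M(a) = 1
√(M(F(-13, -6)) + V(-701)) = √(1 - 701*(1 + 2*(-701))) = √(1 - 701*(1 - 1402)) = √(1 - 701*(-1401)) = √(1 + 982101) = √982102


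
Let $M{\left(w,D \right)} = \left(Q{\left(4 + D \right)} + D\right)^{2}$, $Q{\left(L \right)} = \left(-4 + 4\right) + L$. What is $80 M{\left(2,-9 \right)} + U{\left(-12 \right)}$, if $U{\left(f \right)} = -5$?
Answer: $15675$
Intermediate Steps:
$Q{\left(L \right)} = L$ ($Q{\left(L \right)} = 0 + L = L$)
$M{\left(w,D \right)} = \left(4 + 2 D\right)^{2}$ ($M{\left(w,D \right)} = \left(\left(4 + D\right) + D\right)^{2} = \left(4 + 2 D\right)^{2}$)
$80 M{\left(2,-9 \right)} + U{\left(-12 \right)} = 80 \cdot 4 \left(2 - 9\right)^{2} - 5 = 80 \cdot 4 \left(-7\right)^{2} - 5 = 80 \cdot 4 \cdot 49 - 5 = 80 \cdot 196 - 5 = 15680 - 5 = 15675$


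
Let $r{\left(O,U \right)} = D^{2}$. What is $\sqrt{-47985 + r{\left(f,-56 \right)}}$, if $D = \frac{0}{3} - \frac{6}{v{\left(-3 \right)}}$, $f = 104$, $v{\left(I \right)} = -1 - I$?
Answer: $2 i \sqrt{11994} \approx 219.03 i$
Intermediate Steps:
$D = -3$ ($D = \frac{0}{3} - \frac{6}{-1 - -3} = 0 \cdot \frac{1}{3} - \frac{6}{-1 + 3} = 0 - \frac{6}{2} = 0 - 3 = -3$)
$r{\left(O,U \right)} = 9$ ($r{\left(O,U \right)} = \left(-3\right)^{2} = 9$)
$\sqrt{-47985 + r{\left(f,-56 \right)}} = \sqrt{-47985 + 9} = \sqrt{-47976} = 2 i \sqrt{11994}$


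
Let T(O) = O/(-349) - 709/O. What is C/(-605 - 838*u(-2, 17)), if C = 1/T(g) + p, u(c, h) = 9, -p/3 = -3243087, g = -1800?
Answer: -33930224339301/28412181827 ≈ -1194.2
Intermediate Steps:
T(O) = -709/O - O/349 (T(O) = O*(-1/349) - 709/O = -O/349 - 709/O = -709/O - O/349)
p = 9729261 (p = -3*(-3243087) = 9729261)
C = 33930224339301/3487441 (C = 1/(-709/(-1800) - 1/349*(-1800)) + 9729261 = 1/(-709*(-1/1800) + 1800/349) + 9729261 = 1/(709/1800 + 1800/349) + 9729261 = 1/(3487441/628200) + 9729261 = 628200/3487441 + 9729261 = 33930224339301/3487441 ≈ 9.7293e+6)
C/(-605 - 838*u(-2, 17)) = 33930224339301/(3487441*(-605 - 838*9)) = 33930224339301/(3487441*(-605 - 7542)) = (33930224339301/3487441)/(-8147) = (33930224339301/3487441)*(-1/8147) = -33930224339301/28412181827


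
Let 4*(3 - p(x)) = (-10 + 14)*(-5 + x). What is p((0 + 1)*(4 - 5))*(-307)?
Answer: -2763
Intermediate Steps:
p(x) = 8 - x (p(x) = 3 - (-10 + 14)*(-5 + x)/4 = 3 - (-5 + x) = 3 - (-20 + 4*x)/4 = 3 + (5 - x) = 8 - x)
p((0 + 1)*(4 - 5))*(-307) = (8 - (0 + 1)*(4 - 5))*(-307) = (8 - (-1))*(-307) = (8 - 1*(-1))*(-307) = (8 + 1)*(-307) = 9*(-307) = -2763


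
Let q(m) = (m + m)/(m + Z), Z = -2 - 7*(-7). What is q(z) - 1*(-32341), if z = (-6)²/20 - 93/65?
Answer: 99577987/3079 ≈ 32341.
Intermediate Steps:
z = 24/65 (z = 36*(1/20) - 93*1/65 = 9/5 - 93/65 = 24/65 ≈ 0.36923)
Z = 47 (Z = -2 + 49 = 47)
q(m) = 2*m/(47 + m) (q(m) = (m + m)/(m + 47) = (2*m)/(47 + m) = 2*m/(47 + m))
q(z) - 1*(-32341) = 2*(24/65)/(47 + 24/65) - 1*(-32341) = 2*(24/65)/(3079/65) + 32341 = 2*(24/65)*(65/3079) + 32341 = 48/3079 + 32341 = 99577987/3079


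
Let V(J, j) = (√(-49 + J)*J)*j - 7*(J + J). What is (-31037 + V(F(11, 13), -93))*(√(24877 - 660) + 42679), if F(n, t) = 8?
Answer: -3*(10383 + 248*I*√41)*(42679 + √24217) ≈ -1.3343e+9 - 2.0406e+8*I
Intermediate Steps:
V(J, j) = -14*J + J*j*√(-49 + J) (V(J, j) = (J*√(-49 + J))*j - 14*J = J*j*√(-49 + J) - 14*J = -14*J + J*j*√(-49 + J))
(-31037 + V(F(11, 13), -93))*(√(24877 - 660) + 42679) = (-31037 + 8*(-14 - 93*√(-49 + 8)))*(√(24877 - 660) + 42679) = (-31037 + 8*(-14 - 93*I*√41))*(√24217 + 42679) = (-31037 + 8*(-14 - 93*I*√41))*(42679 + √24217) = (-31037 + (-112 - 744*I*√41))*(42679 + √24217) = (-31149 - 744*I*√41)*(42679 + √24217)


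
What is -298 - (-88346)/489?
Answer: -352/3 ≈ -117.33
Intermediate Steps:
-298 - (-88346)/489 = -298 - 326*(-271/489) = -298 + 542/3 = -352/3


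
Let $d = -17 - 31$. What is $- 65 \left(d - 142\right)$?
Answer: $12350$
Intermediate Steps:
$d = -48$
$- 65 \left(d - 142\right) = - 65 \left(-48 - 142\right) = \left(-65\right) \left(-190\right) = 12350$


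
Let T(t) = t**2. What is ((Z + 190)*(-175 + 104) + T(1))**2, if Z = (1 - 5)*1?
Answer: 174372025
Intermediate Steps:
Z = -4 (Z = -4*1 = -4)
((Z + 190)*(-175 + 104) + T(1))**2 = ((-4 + 190)*(-175 + 104) + 1**2)**2 = (186*(-71) + 1)**2 = (-13206 + 1)**2 = (-13205)**2 = 174372025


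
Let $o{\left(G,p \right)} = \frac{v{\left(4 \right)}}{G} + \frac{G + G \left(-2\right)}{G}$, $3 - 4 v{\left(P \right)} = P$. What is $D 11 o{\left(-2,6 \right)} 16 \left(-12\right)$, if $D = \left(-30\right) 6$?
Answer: $-332640$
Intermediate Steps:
$v{\left(P \right)} = \frac{3}{4} - \frac{P}{4}$
$D = -180$
$o{\left(G,p \right)} = -1 - \frac{1}{4 G}$ ($o{\left(G,p \right)} = \frac{\frac{3}{4} - 1}{G} + \frac{G + G \left(-2\right)}{G} = \frac{\frac{3}{4} - 1}{G} + \frac{G - 2 G}{G} = - \frac{1}{4 G} + \frac{\left(-1\right) G}{G} = - \frac{1}{4 G} - 1 = -1 - \frac{1}{4 G}$)
$D 11 o{\left(-2,6 \right)} 16 \left(-12\right) = - 180 \cdot 11 \frac{- \frac{1}{4} - -2}{-2} \cdot 16 \left(-12\right) = - 180 \cdot 11 \left(- \frac{- \frac{1}{4} + 2}{2}\right) \left(-192\right) = - 180 \cdot 11 \left(\left(- \frac{1}{2}\right) \frac{7}{4}\right) \left(-192\right) = - 180 \cdot 11 \left(- \frac{7}{8}\right) \left(-192\right) = \left(-180\right) \left(- \frac{77}{8}\right) \left(-192\right) = \frac{3465}{2} \left(-192\right) = -332640$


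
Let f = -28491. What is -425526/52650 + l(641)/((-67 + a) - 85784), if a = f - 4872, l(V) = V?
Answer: -940044541/116233650 ≈ -8.0875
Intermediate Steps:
a = -33363 (a = -28491 - 4872 = -33363)
-425526/52650 + l(641)/((-67 + a) - 85784) = -425526/52650 + 641/((-67 - 33363) - 85784) = -425526*1/52650 + 641/(-33430 - 85784) = -70921/8775 + 641/(-119214) = -70921/8775 + 641*(-1/119214) = -70921/8775 - 641/119214 = -940044541/116233650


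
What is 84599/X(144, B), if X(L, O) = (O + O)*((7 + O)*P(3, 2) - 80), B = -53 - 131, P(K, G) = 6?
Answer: 84599/420256 ≈ 0.20130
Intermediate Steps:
B = -184
X(L, O) = 2*O*(-38 + 6*O) (X(L, O) = (O + O)*((7 + O)*6 - 80) = (2*O)*((42 + 6*O) - 80) = (2*O)*(-38 + 6*O) = 2*O*(-38 + 6*O))
84599/X(144, B) = 84599/((4*(-184)*(-19 + 3*(-184)))) = 84599/((4*(-184)*(-19 - 552))) = 84599/((4*(-184)*(-571))) = 84599/420256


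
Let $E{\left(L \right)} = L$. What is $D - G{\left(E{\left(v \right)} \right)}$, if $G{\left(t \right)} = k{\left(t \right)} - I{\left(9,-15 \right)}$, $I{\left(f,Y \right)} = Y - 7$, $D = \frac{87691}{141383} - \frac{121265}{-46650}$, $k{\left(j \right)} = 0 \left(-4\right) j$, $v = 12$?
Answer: $- \frac{24773155651}{1319103390} \approx -18.78$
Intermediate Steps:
$k{\left(j \right)} = 0$ ($k{\left(j \right)} = 0 j = 0$)
$D = \frac{4247118929}{1319103390}$ ($D = 87691 \cdot \frac{1}{141383} - - \frac{24253}{9330} = \frac{87691}{141383} + \frac{24253}{9330} = \frac{4247118929}{1319103390} \approx 3.2197$)
$I{\left(f,Y \right)} = -7 + Y$
$G{\left(t \right)} = 22$ ($G{\left(t \right)} = 0 - \left(-7 - 15\right) = 0 - -22 = 0 + 22 = 22$)
$D - G{\left(E{\left(v \right)} \right)} = \frac{4247118929}{1319103390} - 22 = - \frac{24773155651}{1319103390}$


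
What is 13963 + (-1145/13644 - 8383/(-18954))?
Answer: 200613412745/14367132 ≈ 13963.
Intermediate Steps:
13963 + (-1145/13644 - 8383/(-18954)) = 13963 + (-1145*1/13644 - 8383*(-1/18954)) = 13963 + (-1145/13644 + 8383/18954) = 13963 + 5148629/14367132 = 200613412745/14367132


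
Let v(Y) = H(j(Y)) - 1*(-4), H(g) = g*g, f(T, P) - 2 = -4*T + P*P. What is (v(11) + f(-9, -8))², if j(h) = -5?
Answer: 17161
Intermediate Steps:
f(T, P) = 2 + P² - 4*T (f(T, P) = 2 + (-4*T + P*P) = 2 + (-4*T + P²) = 2 + (P² - 4*T) = 2 + P² - 4*T)
H(g) = g²
v(Y) = 29 (v(Y) = (-5)² - 1*(-4) = 25 + 4 = 29)
(v(11) + f(-9, -8))² = (29 + (2 + (-8)² - 4*(-9)))² = (29 + (2 + 64 + 36))² = (29 + 102)² = 131² = 17161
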